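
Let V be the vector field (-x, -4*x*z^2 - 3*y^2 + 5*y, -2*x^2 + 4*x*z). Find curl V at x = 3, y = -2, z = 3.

(72, 0, -36)

(∇×V)₁ = ∂V₃/∂y − ∂V₂/∂z = 8*x*z
(∇×V)₂ = ∂V₁/∂z − ∂V₃/∂x = 4*x - 4*z
(∇×V)₃ = ∂V₂/∂x − ∂V₁/∂y = -4*z^2
∇×V = (8*x*z, 4*x - 4*z, -4*z^2)
At (3, -2, 3): (72, 0, -36).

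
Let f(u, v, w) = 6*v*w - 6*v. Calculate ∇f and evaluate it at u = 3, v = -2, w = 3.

∂f/∂u = 0
∂f/∂v = 6*w - 6
∂f/∂w = 6*v
∇f = (0, 6*w - 6, 6*v)
At (3, -2, 3): (0, 12, -12).

(0, 12, -12)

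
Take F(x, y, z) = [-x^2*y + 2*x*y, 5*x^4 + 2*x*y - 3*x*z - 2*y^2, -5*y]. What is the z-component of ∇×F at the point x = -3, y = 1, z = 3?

(∇×F)_3 = ∂F₂/∂x − ∂F₁/∂y
= 20*x^3 + 2*y - 3*z − (-x^2 + 2*x)
= 20*x^3 + x^2 - 2*x + 2*y - 3*z
At (-3, 1, 3): -532.

-532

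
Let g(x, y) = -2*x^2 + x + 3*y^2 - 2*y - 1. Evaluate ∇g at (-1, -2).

(5, -14)

∂g/∂x = -4*x + 1
∂g/∂y = 6*y - 2
∇g = (-4*x + 1, 6*y - 2)
At (-1, -2): (5, -14).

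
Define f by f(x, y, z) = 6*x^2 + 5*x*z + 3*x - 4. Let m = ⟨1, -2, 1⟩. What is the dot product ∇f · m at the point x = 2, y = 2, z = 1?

42

∂f/∂x = 12*x + 5*z + 3
∂f/∂y = 0
∂f/∂z = 5*x
∇f at (2, 2, 1) = (32, 0, 10)
∇f · m = (32)(1) + (0)(-2) + (10)(1) = 42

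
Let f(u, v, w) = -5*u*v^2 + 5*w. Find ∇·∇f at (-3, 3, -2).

30

∂²f/∂u² = 0
∂²f/∂v² = -10*u
∂²f/∂w² = 0
∇²f = -10*u
At (-3, 3, -2): 30.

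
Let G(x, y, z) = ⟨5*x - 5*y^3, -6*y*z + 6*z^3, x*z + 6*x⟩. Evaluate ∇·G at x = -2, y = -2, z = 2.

-9

∂G₁/∂x = 5
∂G₂/∂y = -6*z
∂G₃/∂z = x
∇·G = x - 6*z + 5
At (-2, -2, 2): -9.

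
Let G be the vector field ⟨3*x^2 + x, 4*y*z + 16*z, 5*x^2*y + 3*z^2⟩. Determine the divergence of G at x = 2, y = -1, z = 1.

∂G₁/∂x = 6*x + 1
∂G₂/∂y = 4*z
∂G₃/∂z = 6*z
∇·G = 6*x + 10*z + 1
At (2, -1, 1): 23.

23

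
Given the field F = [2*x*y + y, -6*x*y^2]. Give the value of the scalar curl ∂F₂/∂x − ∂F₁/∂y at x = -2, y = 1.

-3

∂F₂/∂x = -6*y^2
∂F₁/∂y = 2*x + 1
Scalar curl = -2*x - 6*y^2 - 1
At (-2, 1): -3.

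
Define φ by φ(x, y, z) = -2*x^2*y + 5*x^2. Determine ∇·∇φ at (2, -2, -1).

∂²φ/∂x² = 2*(-2*y + 5)
∂²φ/∂y² = 0
∂²φ/∂z² = 0
∇²φ = -4*y + 10
At (2, -2, -1): 18.

18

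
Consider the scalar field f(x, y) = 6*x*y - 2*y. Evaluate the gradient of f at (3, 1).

∂f/∂x = 6*y
∂f/∂y = 6*x - 2
∇f = (6*y, 6*x - 2)
At (3, 1): (6, 16).

(6, 16)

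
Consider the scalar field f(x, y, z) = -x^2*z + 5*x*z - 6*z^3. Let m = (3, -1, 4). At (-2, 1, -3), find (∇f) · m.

-785

∂f/∂x = -2*x*z + 5*z
∂f/∂y = 0
∂f/∂z = -x^2 + 5*x - 18*z^2
∇f at (-2, 1, -3) = (-27, 0, -176)
∇f · m = (-27)(3) + (0)(-1) + (-176)(4) = -785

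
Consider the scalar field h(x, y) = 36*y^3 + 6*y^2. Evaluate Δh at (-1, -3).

∂²h/∂x² = 0
∂²h/∂y² = 12*(18*y + 1)
∇²h = 216*y + 12
At (-1, -3): -636.

-636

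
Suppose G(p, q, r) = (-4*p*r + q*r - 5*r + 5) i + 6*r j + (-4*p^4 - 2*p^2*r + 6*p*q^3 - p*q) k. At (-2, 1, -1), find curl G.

(-40, -121, 1)

(∇×G)₁ = ∂G₃/∂q − ∂G₂/∂r = 18*p*q^2 - p - 6
(∇×G)₂ = ∂G₁/∂r − ∂G₃/∂p = 16*p^3 + 4*p*r - 4*p - 6*q^3 + 2*q - 5
(∇×G)₃ = ∂G₂/∂p − ∂G₁/∂q = -r
∇×G = (18*p*q^2 - p - 6, 16*p^3 + 4*p*r - 4*p - 6*q^3 + 2*q - 5, -r)
At (-2, 1, -1): (-40, -121, 1).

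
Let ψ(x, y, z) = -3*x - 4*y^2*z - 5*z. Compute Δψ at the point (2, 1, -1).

∂²ψ/∂x² = 0
∂²ψ/∂y² = -8*z
∂²ψ/∂z² = 0
∇²ψ = -8*z
At (2, 1, -1): 8.

8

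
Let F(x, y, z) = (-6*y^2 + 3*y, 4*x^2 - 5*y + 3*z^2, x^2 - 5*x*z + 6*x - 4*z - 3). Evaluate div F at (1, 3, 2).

-14

∂F₁/∂x = 0
∂F₂/∂y = -5
∂F₃/∂z = -5*x - 4
∇·F = -5*x - 9
At (1, 3, 2): -14.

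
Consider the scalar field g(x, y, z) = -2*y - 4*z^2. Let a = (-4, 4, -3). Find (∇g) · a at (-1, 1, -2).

∂g/∂x = 0
∂g/∂y = -2
∂g/∂z = -8*z
∇g at (-1, 1, -2) = (0, -2, 16)
∇g · a = (0)(-4) + (-2)(4) + (16)(-3) = -56

-56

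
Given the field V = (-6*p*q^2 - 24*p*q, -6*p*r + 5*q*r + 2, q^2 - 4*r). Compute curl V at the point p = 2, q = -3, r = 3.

(21, 0, -42)

(∇×V)₁ = ∂V₃/∂q − ∂V₂/∂r = 6*p - 3*q
(∇×V)₂ = ∂V₁/∂r − ∂V₃/∂p = 0
(∇×V)₃ = ∂V₂/∂p − ∂V₁/∂q = 12*p*q + 24*p - 6*r
∇×V = (6*p - 3*q, 0, 12*p*q + 24*p - 6*r)
At (2, -3, 3): (21, 0, -42).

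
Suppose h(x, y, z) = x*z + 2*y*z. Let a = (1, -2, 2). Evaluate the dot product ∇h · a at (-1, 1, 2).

∂h/∂x = z
∂h/∂y = 2*z
∂h/∂z = x + 2*y
∇h at (-1, 1, 2) = (2, 4, 1)
∇h · a = (2)(1) + (4)(-2) + (1)(2) = -4

-4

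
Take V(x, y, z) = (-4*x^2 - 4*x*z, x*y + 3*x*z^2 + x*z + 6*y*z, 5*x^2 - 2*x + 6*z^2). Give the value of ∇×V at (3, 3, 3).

(-75, -40, 33)

(∇×V)₁ = ∂V₃/∂y − ∂V₂/∂z = -6*x*z - x - 6*y
(∇×V)₂ = ∂V₁/∂z − ∂V₃/∂x = -14*x + 2
(∇×V)₃ = ∂V₂/∂x − ∂V₁/∂y = y + 3*z^2 + z
∇×V = (-6*x*z - x - 6*y, -14*x + 2, y + 3*z^2 + z)
At (3, 3, 3): (-75, -40, 33).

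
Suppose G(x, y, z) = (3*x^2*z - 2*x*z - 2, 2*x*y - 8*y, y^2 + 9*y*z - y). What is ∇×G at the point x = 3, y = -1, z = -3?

(-30, 21, -2)

(∇×G)₁ = ∂G₃/∂y − ∂G₂/∂z = 2*y + 9*z - 1
(∇×G)₂ = ∂G₁/∂z − ∂G₃/∂x = 3*x^2 - 2*x
(∇×G)₃ = ∂G₂/∂x − ∂G₁/∂y = 2*y
∇×G = (2*y + 9*z - 1, 3*x^2 - 2*x, 2*y)
At (3, -1, -3): (-30, 21, -2).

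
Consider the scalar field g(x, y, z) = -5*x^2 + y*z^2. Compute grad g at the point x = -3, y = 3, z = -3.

(30, 9, -18)

∂g/∂x = -10*x
∂g/∂y = z^2
∂g/∂z = 2*y*z
∇g = (-10*x, z^2, 2*y*z)
At (-3, 3, -3): (30, 9, -18).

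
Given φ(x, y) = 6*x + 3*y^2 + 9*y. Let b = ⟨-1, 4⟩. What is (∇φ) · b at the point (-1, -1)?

6

∂φ/∂x = 6
∂φ/∂y = 6*y + 9
∇φ at (-1, -1) = (6, 3)
∇φ · b = (6)(-1) + (3)(4) = 6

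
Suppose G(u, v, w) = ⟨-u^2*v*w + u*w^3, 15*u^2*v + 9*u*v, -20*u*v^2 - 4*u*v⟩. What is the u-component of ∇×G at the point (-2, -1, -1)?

-72

(∇×G)_1 = ∂G₃/∂v − ∂G₂/∂w
= -40*u*v - 4*u − (0)
= -40*u*v - 4*u
At (-2, -1, -1): -72.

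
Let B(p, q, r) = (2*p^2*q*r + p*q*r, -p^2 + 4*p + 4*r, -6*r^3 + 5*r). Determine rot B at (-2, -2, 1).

(∇×B)₁ = ∂B₃/∂q − ∂B₂/∂r = -4
(∇×B)₂ = ∂B₁/∂r − ∂B₃/∂p = 2*p^2*q + p*q
(∇×B)₃ = ∂B₂/∂p − ∂B₁/∂q = -2*p^2*r - p*r - 2*p + 4
∇×B = (-4, 2*p^2*q + p*q, -2*p^2*r - p*r - 2*p + 4)
At (-2, -2, 1): (-4, -12, 2).

(-4, -12, 2)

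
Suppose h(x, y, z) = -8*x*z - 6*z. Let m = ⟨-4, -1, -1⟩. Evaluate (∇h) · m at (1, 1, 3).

110

∂h/∂x = -8*z
∂h/∂y = 0
∂h/∂z = -8*x - 6
∇h at (1, 1, 3) = (-24, 0, -14)
∇h · m = (-24)(-4) + (0)(-1) + (-14)(-1) = 110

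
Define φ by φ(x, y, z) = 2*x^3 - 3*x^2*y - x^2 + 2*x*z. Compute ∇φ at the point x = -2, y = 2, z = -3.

∂φ/∂x = 6*x^2 - 6*x*y - 2*x + 2*z
∂φ/∂y = -3*x^2
∂φ/∂z = 2*x
∇φ = (6*x^2 - 6*x*y - 2*x + 2*z, -3*x^2, 2*x)
At (-2, 2, -3): (46, -12, -4).

(46, -12, -4)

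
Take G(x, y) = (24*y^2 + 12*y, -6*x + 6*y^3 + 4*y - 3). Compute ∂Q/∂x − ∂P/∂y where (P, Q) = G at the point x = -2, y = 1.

-66

∂G₂/∂x = -6
∂G₁/∂y = 48*y + 12
Scalar curl = -48*y - 18
At (-2, 1): -66.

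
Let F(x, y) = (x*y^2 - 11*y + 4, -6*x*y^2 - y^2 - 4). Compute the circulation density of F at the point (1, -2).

-9

∂F₂/∂x = -6*y^2
∂F₁/∂y = 2*x*y - 11
Scalar curl = -2*x*y - 6*y^2 + 11
At (1, -2): -9.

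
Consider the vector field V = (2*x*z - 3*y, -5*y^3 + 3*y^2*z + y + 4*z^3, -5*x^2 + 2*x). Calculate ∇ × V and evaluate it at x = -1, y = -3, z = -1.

(∇×V)₁ = ∂V₃/∂y − ∂V₂/∂z = -3*y^2 - 12*z^2
(∇×V)₂ = ∂V₁/∂z − ∂V₃/∂x = 12*x - 2
(∇×V)₃ = ∂V₂/∂x − ∂V₁/∂y = 3
∇×V = (-3*y^2 - 12*z^2, 12*x - 2, 3)
At (-1, -3, -1): (-39, -14, 3).

(-39, -14, 3)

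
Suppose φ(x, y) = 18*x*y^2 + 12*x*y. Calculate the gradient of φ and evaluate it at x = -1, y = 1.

∂φ/∂x = 18*y^2 + 12*y
∂φ/∂y = 36*x*y + 12*x
∇φ = (18*y^2 + 12*y, 36*x*y + 12*x)
At (-1, 1): (30, -48).

(30, -48)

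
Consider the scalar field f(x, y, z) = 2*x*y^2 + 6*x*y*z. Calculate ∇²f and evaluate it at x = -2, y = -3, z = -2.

-8

∂²f/∂x² = 0
∂²f/∂y² = 4*x
∂²f/∂z² = 0
∇²f = 4*x
At (-2, -3, -2): -8.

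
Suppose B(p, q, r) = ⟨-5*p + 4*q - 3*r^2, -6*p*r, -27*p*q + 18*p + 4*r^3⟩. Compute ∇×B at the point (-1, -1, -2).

(21, -33, 8)

(∇×B)₁ = ∂B₃/∂q − ∂B₂/∂r = -21*p
(∇×B)₂ = ∂B₁/∂r − ∂B₃/∂p = 27*q - 6*r - 18
(∇×B)₃ = ∂B₂/∂p − ∂B₁/∂q = -6*r - 4
∇×B = (-21*p, 27*q - 6*r - 18, -6*r - 4)
At (-1, -1, -2): (21, -33, 8).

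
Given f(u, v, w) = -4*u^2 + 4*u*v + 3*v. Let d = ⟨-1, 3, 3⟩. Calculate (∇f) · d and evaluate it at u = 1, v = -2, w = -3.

37

∂f/∂u = -8*u + 4*v
∂f/∂v = 4*u + 3
∂f/∂w = 0
∇f at (1, -2, -3) = (-16, 7, 0)
∇f · d = (-16)(-1) + (7)(3) + (0)(3) = 37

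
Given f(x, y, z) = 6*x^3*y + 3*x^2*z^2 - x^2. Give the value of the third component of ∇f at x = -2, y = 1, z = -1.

(∇f)_3 = ∂f/∂z = 6*x^2*z
At (-2, 1, -1): -24.

-24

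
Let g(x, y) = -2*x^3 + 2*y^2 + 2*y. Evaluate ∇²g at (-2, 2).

28

∂²g/∂x² = -12*x
∂²g/∂y² = 4
∇²g = -12*x + 4
At (-2, 2): 28.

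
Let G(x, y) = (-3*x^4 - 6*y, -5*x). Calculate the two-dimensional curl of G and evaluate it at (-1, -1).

1

∂G₂/∂x = -5
∂G₁/∂y = -6
Scalar curl = 1
At (-1, -1): 1.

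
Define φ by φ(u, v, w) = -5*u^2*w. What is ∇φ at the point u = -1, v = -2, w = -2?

∂φ/∂u = -10*u*w
∂φ/∂v = 0
∂φ/∂w = -5*u^2
∇φ = (-10*u*w, 0, -5*u^2)
At (-1, -2, -2): (-20, 0, -5).

(-20, 0, -5)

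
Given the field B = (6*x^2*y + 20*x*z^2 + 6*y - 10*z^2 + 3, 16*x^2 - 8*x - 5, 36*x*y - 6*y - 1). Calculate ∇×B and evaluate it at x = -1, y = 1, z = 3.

(∇×B)₁ = ∂B₃/∂y − ∂B₂/∂z = 36*x - 6
(∇×B)₂ = ∂B₁/∂z − ∂B₃/∂x = 40*x*z - 36*y - 20*z
(∇×B)₃ = ∂B₂/∂x − ∂B₁/∂y = -6*x^2 + 32*x - 14
∇×B = (36*x - 6, 40*x*z - 36*y - 20*z, -6*x^2 + 32*x - 14)
At (-1, 1, 3): (-42, -216, -52).

(-42, -216, -52)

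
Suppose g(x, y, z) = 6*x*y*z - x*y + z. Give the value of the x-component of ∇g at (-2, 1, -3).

-19

(∇g)_1 = ∂g/∂x = 6*y*z - y
At (-2, 1, -3): -19.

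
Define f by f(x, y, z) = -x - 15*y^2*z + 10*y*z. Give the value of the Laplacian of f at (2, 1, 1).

-30

∂²f/∂x² = 0
∂²f/∂y² = -30*z
∂²f/∂z² = 0
∇²f = -30*z
At (2, 1, 1): -30.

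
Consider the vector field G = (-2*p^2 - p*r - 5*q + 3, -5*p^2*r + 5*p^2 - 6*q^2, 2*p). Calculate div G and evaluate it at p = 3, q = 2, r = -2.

∂G₁/∂p = -4*p - r
∂G₂/∂q = -12*q
∂G₃/∂r = 0
∇·G = -4*p - 12*q - r
At (3, 2, -2): -34.

-34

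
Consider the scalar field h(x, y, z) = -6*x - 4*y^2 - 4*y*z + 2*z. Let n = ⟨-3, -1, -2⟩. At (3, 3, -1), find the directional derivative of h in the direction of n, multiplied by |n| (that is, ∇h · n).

58

∂h/∂x = -6
∂h/∂y = -8*y - 4*z
∂h/∂z = -4*y + 2
∇h at (3, 3, -1) = (-6, -20, -10)
∇h · n = (-6)(-3) + (-20)(-1) + (-10)(-2) = 58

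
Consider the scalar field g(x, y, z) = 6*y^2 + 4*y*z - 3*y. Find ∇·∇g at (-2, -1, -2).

∂²g/∂x² = 0
∂²g/∂y² = 12
∂²g/∂z² = 0
∇²g = 12
At (-2, -1, -2): 12.

12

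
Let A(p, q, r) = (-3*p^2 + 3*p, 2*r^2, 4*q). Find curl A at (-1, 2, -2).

(∇×A)₁ = ∂A₃/∂q − ∂A₂/∂r = -4*r + 4
(∇×A)₂ = ∂A₁/∂r − ∂A₃/∂p = 0
(∇×A)₃ = ∂A₂/∂p − ∂A₁/∂q = 0
∇×A = (-4*r + 4, 0, 0)
At (-1, 2, -2): (12, 0, 0).

(12, 0, 0)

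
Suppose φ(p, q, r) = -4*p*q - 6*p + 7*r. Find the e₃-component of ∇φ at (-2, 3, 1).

(∇φ)_3 = ∂φ/∂r = 7
At (-2, 3, 1): 7.

7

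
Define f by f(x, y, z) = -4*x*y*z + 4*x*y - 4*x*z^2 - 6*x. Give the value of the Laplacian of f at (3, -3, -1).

-24

∂²f/∂x² = 0
∂²f/∂y² = 0
∂²f/∂z² = -8*x
∇²f = -8*x
At (3, -3, -1): -24.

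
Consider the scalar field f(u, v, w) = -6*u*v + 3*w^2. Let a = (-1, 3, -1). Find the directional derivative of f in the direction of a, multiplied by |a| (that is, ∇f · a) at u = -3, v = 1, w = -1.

∂f/∂u = -6*v
∂f/∂v = -6*u
∂f/∂w = 6*w
∇f at (-3, 1, -1) = (-6, 18, -6)
∇f · a = (-6)(-1) + (18)(3) + (-6)(-1) = 66

66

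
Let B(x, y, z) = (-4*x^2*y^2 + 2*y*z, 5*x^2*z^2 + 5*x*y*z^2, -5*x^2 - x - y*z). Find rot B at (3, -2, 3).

(∇×B)₁ = ∂B₃/∂y − ∂B₂/∂z = -10*x^2*z - 10*x*y*z - z
(∇×B)₂ = ∂B₁/∂z − ∂B₃/∂x = 10*x + 2*y + 1
(∇×B)₃ = ∂B₂/∂x − ∂B₁/∂y = 8*x^2*y + 10*x*z^2 + 5*y*z^2 - 2*z
∇×B = (-10*x^2*z - 10*x*y*z - z, 10*x + 2*y + 1, 8*x^2*y + 10*x*z^2 + 5*y*z^2 - 2*z)
At (3, -2, 3): (-93, 27, 30).

(-93, 27, 30)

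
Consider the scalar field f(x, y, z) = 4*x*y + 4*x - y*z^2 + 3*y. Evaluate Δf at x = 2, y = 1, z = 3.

∂²f/∂x² = 0
∂²f/∂y² = 0
∂²f/∂z² = -2*y
∇²f = -2*y
At (2, 1, 3): -2.

-2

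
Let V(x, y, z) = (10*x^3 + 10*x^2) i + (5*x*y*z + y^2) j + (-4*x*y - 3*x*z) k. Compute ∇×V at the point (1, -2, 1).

(∇×V)₁ = ∂V₃/∂y − ∂V₂/∂z = -5*x*y - 4*x
(∇×V)₂ = ∂V₁/∂z − ∂V₃/∂x = 4*y + 3*z
(∇×V)₃ = ∂V₂/∂x − ∂V₁/∂y = 5*y*z
∇×V = (-5*x*y - 4*x, 4*y + 3*z, 5*y*z)
At (1, -2, 1): (6, -5, -10).

(6, -5, -10)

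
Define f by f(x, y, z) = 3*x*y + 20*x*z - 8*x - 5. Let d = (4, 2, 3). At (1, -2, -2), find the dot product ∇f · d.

∂f/∂x = 3*y + 20*z - 8
∂f/∂y = 3*x
∂f/∂z = 20*x
∇f at (1, -2, -2) = (-54, 3, 20)
∇f · d = (-54)(4) + (3)(2) + (20)(3) = -150

-150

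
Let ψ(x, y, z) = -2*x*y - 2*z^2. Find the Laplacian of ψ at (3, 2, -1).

∂²ψ/∂x² = 0
∂²ψ/∂y² = 0
∂²ψ/∂z² = -4
∇²ψ = -4
At (3, 2, -1): -4.

-4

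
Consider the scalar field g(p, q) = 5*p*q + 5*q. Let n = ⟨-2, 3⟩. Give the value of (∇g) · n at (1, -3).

60

∂g/∂p = 5*q
∂g/∂q = 5*p + 5
∇g at (1, -3) = (-15, 10)
∇g · n = (-15)(-2) + (10)(3) = 60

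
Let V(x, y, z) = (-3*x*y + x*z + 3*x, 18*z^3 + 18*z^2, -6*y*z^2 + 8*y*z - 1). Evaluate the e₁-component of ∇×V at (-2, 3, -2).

-184

(∇×V)_1 = ∂V₃/∂y − ∂V₂/∂z
= -6*z^2 + 8*z − (54*z^2 + 36*z)
= -60*z^2 - 28*z
At (-2, 3, -2): -184.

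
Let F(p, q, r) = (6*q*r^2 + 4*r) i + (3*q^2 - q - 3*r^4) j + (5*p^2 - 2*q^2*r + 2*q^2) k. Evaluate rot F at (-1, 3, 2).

(84, 86, -24)

(∇×F)₁ = ∂F₃/∂q − ∂F₂/∂r = -4*q*r + 4*q + 12*r^3
(∇×F)₂ = ∂F₁/∂r − ∂F₃/∂p = -10*p + 12*q*r + 4
(∇×F)₃ = ∂F₂/∂p − ∂F₁/∂q = -6*r^2
∇×F = (-4*q*r + 4*q + 12*r^3, -10*p + 12*q*r + 4, -6*r^2)
At (-1, 3, 2): (84, 86, -24).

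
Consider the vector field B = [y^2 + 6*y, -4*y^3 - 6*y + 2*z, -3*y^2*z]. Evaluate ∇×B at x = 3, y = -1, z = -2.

(∇×B)₁ = ∂B₃/∂y − ∂B₂/∂z = -6*y*z - 2
(∇×B)₂ = ∂B₁/∂z − ∂B₃/∂x = 0
(∇×B)₃ = ∂B₂/∂x − ∂B₁/∂y = -2*y - 6
∇×B = (-6*y*z - 2, 0, -2*y - 6)
At (3, -1, -2): (-14, 0, -4).

(-14, 0, -4)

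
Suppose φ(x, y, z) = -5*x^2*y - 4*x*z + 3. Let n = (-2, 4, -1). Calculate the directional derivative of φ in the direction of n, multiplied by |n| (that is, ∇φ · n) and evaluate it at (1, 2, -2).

8

∂φ/∂x = -10*x*y - 4*z
∂φ/∂y = -5*x^2
∂φ/∂z = -4*x
∇φ at (1, 2, -2) = (-12, -5, -4)
∇φ · n = (-12)(-2) + (-5)(4) + (-4)(-1) = 8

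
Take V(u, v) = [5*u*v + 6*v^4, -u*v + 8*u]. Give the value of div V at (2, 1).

∂V₁/∂u = 5*v
∂V₂/∂v = -u
∇·V = -u + 5*v
At (2, 1): 3.

3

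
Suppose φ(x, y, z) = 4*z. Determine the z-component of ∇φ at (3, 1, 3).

(∇φ)_3 = ∂φ/∂z = 4
At (3, 1, 3): 4.

4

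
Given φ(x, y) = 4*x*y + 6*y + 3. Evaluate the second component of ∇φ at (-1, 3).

2

(∇φ)_2 = ∂φ/∂y = 4*x + 6
At (-1, 3): 2.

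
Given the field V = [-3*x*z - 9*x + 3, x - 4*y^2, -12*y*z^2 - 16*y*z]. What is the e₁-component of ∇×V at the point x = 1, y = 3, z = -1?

4

(∇×V)_1 = ∂V₃/∂y − ∂V₂/∂z
= -12*z^2 - 16*z − (0)
= -12*z^2 - 16*z
At (1, 3, -1): 4.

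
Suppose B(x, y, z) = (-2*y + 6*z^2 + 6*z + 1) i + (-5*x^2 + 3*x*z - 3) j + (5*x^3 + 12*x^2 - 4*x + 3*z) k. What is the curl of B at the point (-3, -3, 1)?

(9, -41, 35)

(∇×B)₁ = ∂B₃/∂y − ∂B₂/∂z = -3*x
(∇×B)₂ = ∂B₁/∂z − ∂B₃/∂x = -15*x^2 - 24*x + 12*z + 10
(∇×B)₃ = ∂B₂/∂x − ∂B₁/∂y = -10*x + 3*z + 2
∇×B = (-3*x, -15*x^2 - 24*x + 12*z + 10, -10*x + 3*z + 2)
At (-3, -3, 1): (9, -41, 35).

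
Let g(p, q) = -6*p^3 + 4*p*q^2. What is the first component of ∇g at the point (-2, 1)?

-68

(∇g)_1 = ∂g/∂p = -18*p^2 + 4*q^2
At (-2, 1): -68.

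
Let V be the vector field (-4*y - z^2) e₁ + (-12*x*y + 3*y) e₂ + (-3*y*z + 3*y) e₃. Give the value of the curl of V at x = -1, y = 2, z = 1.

(0, -2, -20)

(∇×V)₁ = ∂V₃/∂y − ∂V₂/∂z = -3*z + 3
(∇×V)₂ = ∂V₁/∂z − ∂V₃/∂x = -2*z
(∇×V)₃ = ∂V₂/∂x − ∂V₁/∂y = -12*y + 4
∇×V = (-3*z + 3, -2*z, -12*y + 4)
At (-1, 2, 1): (0, -2, -20).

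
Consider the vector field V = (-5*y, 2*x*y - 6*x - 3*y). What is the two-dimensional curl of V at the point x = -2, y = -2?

-5

∂V₂/∂x = 2*y - 6
∂V₁/∂y = -5
Scalar curl = 2*y - 1
At (-2, -2): -5.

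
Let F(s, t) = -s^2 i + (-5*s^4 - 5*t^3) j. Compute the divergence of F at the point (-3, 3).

-129

∂F₁/∂s = -2*s
∂F₂/∂t = -15*t^2
∇·F = -2*s - 15*t^2
At (-3, 3): -129.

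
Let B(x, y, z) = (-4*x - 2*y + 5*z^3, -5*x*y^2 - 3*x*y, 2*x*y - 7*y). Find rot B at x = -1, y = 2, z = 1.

(∇×B)₁ = ∂B₃/∂y − ∂B₂/∂z = 2*x - 7
(∇×B)₂ = ∂B₁/∂z − ∂B₃/∂x = -2*y + 15*z^2
(∇×B)₃ = ∂B₂/∂x − ∂B₁/∂y = -5*y^2 - 3*y + 2
∇×B = (2*x - 7, -2*y + 15*z^2, -5*y^2 - 3*y + 2)
At (-1, 2, 1): (-9, 11, -24).

(-9, 11, -24)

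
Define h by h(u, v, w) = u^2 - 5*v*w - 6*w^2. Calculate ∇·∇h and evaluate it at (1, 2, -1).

∂²h/∂u² = 2
∂²h/∂v² = 0
∂²h/∂w² = -12
∇²h = -10
At (1, 2, -1): -10.

-10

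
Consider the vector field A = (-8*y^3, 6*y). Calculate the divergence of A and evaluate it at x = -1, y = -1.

6

∂A₁/∂x = 0
∂A₂/∂y = 6
∇·A = 6
At (-1, -1): 6.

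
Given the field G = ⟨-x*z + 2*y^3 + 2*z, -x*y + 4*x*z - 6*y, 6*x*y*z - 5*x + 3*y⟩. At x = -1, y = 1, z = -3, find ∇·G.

∂G₁/∂x = -z
∂G₂/∂y = -x - 6
∂G₃/∂z = 6*x*y
∇·G = 6*x*y - x - z - 6
At (-1, 1, -3): -8.

-8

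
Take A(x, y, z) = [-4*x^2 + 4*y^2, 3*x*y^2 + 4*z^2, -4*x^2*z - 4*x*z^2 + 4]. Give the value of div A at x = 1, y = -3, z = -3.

-6

∂A₁/∂x = -8*x
∂A₂/∂y = 6*x*y
∂A₃/∂z = -4*x^2 - 8*x*z
∇·A = -4*x^2 + 6*x*y - 8*x*z - 8*x
At (1, -3, -3): -6.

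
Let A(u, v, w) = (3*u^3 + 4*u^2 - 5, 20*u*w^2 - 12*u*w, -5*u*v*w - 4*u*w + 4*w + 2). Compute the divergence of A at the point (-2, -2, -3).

12

∂A₁/∂u = 9*u^2 + 8*u
∂A₂/∂v = 0
∂A₃/∂w = -5*u*v - 4*u + 4
∇·A = 9*u^2 - 5*u*v + 4*u + 4
At (-2, -2, -3): 12.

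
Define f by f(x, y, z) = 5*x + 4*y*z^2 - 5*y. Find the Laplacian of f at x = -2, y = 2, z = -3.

∂²f/∂x² = 0
∂²f/∂y² = 0
∂²f/∂z² = 8*y
∇²f = 8*y
At (-2, 2, -3): 16.

16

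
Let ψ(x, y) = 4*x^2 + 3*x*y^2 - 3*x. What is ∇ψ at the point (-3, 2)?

(-15, -36)

∂ψ/∂x = 8*x + 3*y^2 - 3
∂ψ/∂y = 6*x*y
∇ψ = (8*x + 3*y^2 - 3, 6*x*y)
At (-3, 2): (-15, -36).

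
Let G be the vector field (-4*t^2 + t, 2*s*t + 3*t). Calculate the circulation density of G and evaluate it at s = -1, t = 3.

∂G₂/∂s = 2*t
∂G₁/∂t = -8*t + 1
Scalar curl = 10*t - 1
At (-1, 3): 29.

29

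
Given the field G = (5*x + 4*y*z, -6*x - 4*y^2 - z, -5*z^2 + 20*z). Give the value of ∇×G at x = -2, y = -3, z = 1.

(∇×G)₁ = ∂G₃/∂y − ∂G₂/∂z = 1
(∇×G)₂ = ∂G₁/∂z − ∂G₃/∂x = 4*y
(∇×G)₃ = ∂G₂/∂x − ∂G₁/∂y = -4*z - 6
∇×G = (1, 4*y, -4*z - 6)
At (-2, -3, 1): (1, -12, -10).

(1, -12, -10)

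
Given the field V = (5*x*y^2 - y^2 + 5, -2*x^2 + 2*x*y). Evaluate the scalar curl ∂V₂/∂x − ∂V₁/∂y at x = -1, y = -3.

-38

∂V₂/∂x = -4*x + 2*y
∂V₁/∂y = 10*x*y - 2*y
Scalar curl = -10*x*y - 4*x + 4*y
At (-1, -3): -38.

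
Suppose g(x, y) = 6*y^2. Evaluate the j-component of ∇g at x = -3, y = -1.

(∇g)_2 = ∂g/∂y = 12*y
At (-3, -1): -12.

-12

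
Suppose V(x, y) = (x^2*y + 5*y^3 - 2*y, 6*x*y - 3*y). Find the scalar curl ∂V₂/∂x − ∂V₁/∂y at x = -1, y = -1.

-20

∂V₂/∂x = 6*y
∂V₁/∂y = x^2 + 15*y^2 - 2
Scalar curl = -x^2 - 15*y^2 + 6*y + 2
At (-1, -1): -20.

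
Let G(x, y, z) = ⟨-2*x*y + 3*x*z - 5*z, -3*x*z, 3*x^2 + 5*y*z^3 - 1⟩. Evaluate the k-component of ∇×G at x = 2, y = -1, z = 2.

(∇×G)_3 = ∂G₂/∂x − ∂G₁/∂y
= -3*z − (-2*x)
= 2*x - 3*z
At (2, -1, 2): -2.

-2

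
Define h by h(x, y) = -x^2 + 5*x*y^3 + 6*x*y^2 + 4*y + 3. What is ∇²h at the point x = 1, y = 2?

∂²h/∂x² = -2
∂²h/∂y² = 6*x*(5*y + 2)
∇²h = 30*x*y + 12*x - 2
At (1, 2): 70.

70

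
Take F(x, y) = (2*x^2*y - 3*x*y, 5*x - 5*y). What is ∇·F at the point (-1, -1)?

2

∂F₁/∂x = 4*x*y - 3*y
∂F₂/∂y = -5
∇·F = 4*x*y - 3*y - 5
At (-1, -1): 2.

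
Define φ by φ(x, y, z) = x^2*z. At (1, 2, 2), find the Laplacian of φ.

∂²φ/∂x² = 2*z
∂²φ/∂y² = 0
∂²φ/∂z² = 0
∇²φ = 2*z
At (1, 2, 2): 4.

4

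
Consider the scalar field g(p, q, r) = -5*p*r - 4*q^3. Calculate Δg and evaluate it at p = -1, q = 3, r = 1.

∂²g/∂p² = 0
∂²g/∂q² = -24*q
∂²g/∂r² = 0
∇²g = -24*q
At (-1, 3, 1): -72.

-72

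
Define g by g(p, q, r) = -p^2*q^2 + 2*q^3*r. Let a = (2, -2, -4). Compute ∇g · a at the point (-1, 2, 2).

∂g/∂p = -2*p*q^2
∂g/∂q = -2*p^2*q + 6*q^2*r
∂g/∂r = 2*q^3
∇g at (-1, 2, 2) = (8, 44, 16)
∇g · a = (8)(2) + (44)(-2) + (16)(-4) = -136

-136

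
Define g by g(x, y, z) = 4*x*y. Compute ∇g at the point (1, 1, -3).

(4, 4, 0)

∂g/∂x = 4*y
∂g/∂y = 4*x
∂g/∂z = 0
∇g = (4*y, 4*x, 0)
At (1, 1, -3): (4, 4, 0).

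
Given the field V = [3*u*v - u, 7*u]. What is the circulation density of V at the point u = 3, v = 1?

-2

∂V₂/∂u = 7
∂V₁/∂v = 3*u
Scalar curl = -3*u + 7
At (3, 1): -2.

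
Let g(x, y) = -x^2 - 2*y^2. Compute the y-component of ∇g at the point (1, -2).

8

(∇g)_2 = ∂g/∂y = -4*y
At (1, -2): 8.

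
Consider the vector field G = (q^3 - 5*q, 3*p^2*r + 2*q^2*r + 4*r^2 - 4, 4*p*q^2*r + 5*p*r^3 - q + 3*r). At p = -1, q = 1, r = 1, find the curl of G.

(∇×G)₁ = ∂G₃/∂q − ∂G₂/∂r = -3*p^2 + 8*p*q*r - 2*q^2 - 8*r - 1
(∇×G)₂ = ∂G₁/∂r − ∂G₃/∂p = -4*q^2*r - 5*r^3
(∇×G)₃ = ∂G₂/∂p − ∂G₁/∂q = 6*p*r - 3*q^2 + 5
∇×G = (-3*p^2 + 8*p*q*r - 2*q^2 - 8*r - 1, -4*q^2*r - 5*r^3, 6*p*r - 3*q^2 + 5)
At (-1, 1, 1): (-22, -9, -4).

(-22, -9, -4)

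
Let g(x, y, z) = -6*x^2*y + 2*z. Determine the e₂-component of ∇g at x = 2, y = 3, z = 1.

(∇g)_2 = ∂g/∂y = -6*x^2
At (2, 3, 1): -24.

-24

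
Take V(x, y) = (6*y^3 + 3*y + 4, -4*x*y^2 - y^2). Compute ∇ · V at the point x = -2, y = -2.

-28

∂V₁/∂x = 0
∂V₂/∂y = -8*x*y - 2*y
∇·V = -8*x*y - 2*y
At (-2, -2): -28.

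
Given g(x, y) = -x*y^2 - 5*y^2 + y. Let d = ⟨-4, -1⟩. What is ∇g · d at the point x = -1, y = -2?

-1

∂g/∂x = -y^2
∂g/∂y = -2*x*y - 10*y + 1
∇g at (-1, -2) = (-4, 17)
∇g · d = (-4)(-4) + (17)(-1) = -1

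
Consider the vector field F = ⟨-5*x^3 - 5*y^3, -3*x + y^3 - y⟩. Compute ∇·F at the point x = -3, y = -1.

-133

∂F₁/∂x = -15*x^2
∂F₂/∂y = 3*y^2 - 1
∇·F = -15*x^2 + 3*y^2 - 1
At (-3, -1): -133.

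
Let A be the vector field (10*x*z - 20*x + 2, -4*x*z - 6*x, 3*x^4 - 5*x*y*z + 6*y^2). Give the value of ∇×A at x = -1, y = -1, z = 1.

(-11, -3, -10)

(∇×A)₁ = ∂A₃/∂y − ∂A₂/∂z = -5*x*z + 4*x + 12*y
(∇×A)₂ = ∂A₁/∂z − ∂A₃/∂x = -12*x^3 + 10*x + 5*y*z
(∇×A)₃ = ∂A₂/∂x − ∂A₁/∂y = -4*z - 6
∇×A = (-5*x*z + 4*x + 12*y, -12*x^3 + 10*x + 5*y*z, -4*z - 6)
At (-1, -1, 1): (-11, -3, -10).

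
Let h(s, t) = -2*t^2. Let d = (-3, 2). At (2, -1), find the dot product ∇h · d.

8

∂h/∂s = 0
∂h/∂t = -4*t
∇h at (2, -1) = (0, 4)
∇h · d = (0)(-3) + (4)(2) = 8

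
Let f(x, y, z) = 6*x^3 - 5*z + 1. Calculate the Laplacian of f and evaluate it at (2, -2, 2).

72

∂²f/∂x² = 36*x
∂²f/∂y² = 0
∂²f/∂z² = 0
∇²f = 36*x
At (2, -2, 2): 72.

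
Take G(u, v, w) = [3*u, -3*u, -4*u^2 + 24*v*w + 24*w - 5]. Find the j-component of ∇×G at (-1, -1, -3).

-8

(∇×G)_2 = ∂G₁/∂w − ∂G₃/∂u
= 0 − (-8*u)
= 8*u
At (-1, -1, -3): -8.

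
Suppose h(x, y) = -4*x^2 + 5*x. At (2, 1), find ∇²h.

∂²h/∂x² = -8
∂²h/∂y² = 0
∇²h = -8
At (2, 1): -8.

-8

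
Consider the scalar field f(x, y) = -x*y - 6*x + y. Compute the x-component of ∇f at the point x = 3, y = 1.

(∇f)_1 = ∂f/∂x = -y - 6
At (3, 1): -7.

-7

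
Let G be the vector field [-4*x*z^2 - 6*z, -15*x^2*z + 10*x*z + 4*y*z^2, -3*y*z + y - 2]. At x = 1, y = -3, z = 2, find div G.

9

∂G₁/∂x = -4*z^2
∂G₂/∂y = 4*z^2
∂G₃/∂z = -3*y
∇·G = -3*y
At (1, -3, 2): 9.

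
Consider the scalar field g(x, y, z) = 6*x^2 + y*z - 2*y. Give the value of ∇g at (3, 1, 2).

∂g/∂x = 12*x
∂g/∂y = z - 2
∂g/∂z = y
∇g = (12*x, z - 2, y)
At (3, 1, 2): (36, 0, 1).

(36, 0, 1)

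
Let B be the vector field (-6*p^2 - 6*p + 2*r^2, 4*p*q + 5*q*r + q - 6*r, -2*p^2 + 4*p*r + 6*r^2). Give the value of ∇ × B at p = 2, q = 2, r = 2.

(-4, 8, 8)

(∇×B)₁ = ∂B₃/∂q − ∂B₂/∂r = -5*q + 6
(∇×B)₂ = ∂B₁/∂r − ∂B₃/∂p = 4*p
(∇×B)₃ = ∂B₂/∂p − ∂B₁/∂q = 4*q
∇×B = (-5*q + 6, 4*p, 4*q)
At (2, 2, 2): (-4, 8, 8).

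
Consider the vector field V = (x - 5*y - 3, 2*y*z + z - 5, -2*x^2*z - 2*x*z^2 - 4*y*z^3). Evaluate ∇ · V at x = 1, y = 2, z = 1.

∂V₁/∂x = 1
∂V₂/∂y = 2*z
∂V₃/∂z = -2*x^2 - 4*x*z - 12*y*z^2
∇·V = -2*x^2 - 4*x*z - 12*y*z^2 + 2*z + 1
At (1, 2, 1): -27.

-27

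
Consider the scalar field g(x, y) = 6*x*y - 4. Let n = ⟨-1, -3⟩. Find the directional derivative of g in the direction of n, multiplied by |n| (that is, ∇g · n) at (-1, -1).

∂g/∂x = 6*y
∂g/∂y = 6*x
∇g at (-1, -1) = (-6, -6)
∇g · n = (-6)(-1) + (-6)(-3) = 24

24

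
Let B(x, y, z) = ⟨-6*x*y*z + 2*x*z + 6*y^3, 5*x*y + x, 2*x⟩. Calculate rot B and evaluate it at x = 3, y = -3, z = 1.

(0, 58, -158)

(∇×B)₁ = ∂B₃/∂y − ∂B₂/∂z = 0
(∇×B)₂ = ∂B₁/∂z − ∂B₃/∂x = -6*x*y + 2*x - 2
(∇×B)₃ = ∂B₂/∂x − ∂B₁/∂y = 6*x*z - 18*y^2 + 5*y + 1
∇×B = (0, -6*x*y + 2*x - 2, 6*x*z - 18*y^2 + 5*y + 1)
At (3, -3, 1): (0, 58, -158).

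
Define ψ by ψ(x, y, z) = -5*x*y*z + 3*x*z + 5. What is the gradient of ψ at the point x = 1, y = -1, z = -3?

∂ψ/∂x = -5*y*z + 3*z
∂ψ/∂y = -5*x*z
∂ψ/∂z = -5*x*y + 3*x
∇ψ = (-5*y*z + 3*z, -5*x*z, -5*x*y + 3*x)
At (1, -1, -3): (-24, 15, 8).

(-24, 15, 8)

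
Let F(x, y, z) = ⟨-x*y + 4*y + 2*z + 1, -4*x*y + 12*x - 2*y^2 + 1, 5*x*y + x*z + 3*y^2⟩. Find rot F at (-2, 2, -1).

(∇×F)₁ = ∂F₃/∂y − ∂F₂/∂z = 5*x + 6*y
(∇×F)₂ = ∂F₁/∂z − ∂F₃/∂x = -5*y - z + 2
(∇×F)₃ = ∂F₂/∂x − ∂F₁/∂y = x - 4*y + 8
∇×F = (5*x + 6*y, -5*y - z + 2, x - 4*y + 8)
At (-2, 2, -1): (2, -7, -2).

(2, -7, -2)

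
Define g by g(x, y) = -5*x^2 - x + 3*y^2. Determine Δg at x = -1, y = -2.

-4

∂²g/∂x² = -10
∂²g/∂y² = 6
∇²g = -4
At (-1, -2): -4.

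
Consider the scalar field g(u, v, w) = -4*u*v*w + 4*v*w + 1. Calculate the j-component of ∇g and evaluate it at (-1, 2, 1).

(∇g)_2 = ∂g/∂v = -4*u*w + 4*w
At (-1, 2, 1): 8.

8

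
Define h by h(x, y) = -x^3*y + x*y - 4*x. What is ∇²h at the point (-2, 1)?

∂²h/∂x² = -6*x*y
∂²h/∂y² = 0
∇²h = -6*x*y
At (-2, 1): 12.

12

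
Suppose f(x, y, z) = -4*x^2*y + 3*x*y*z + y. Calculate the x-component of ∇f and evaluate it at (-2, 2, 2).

44

(∇f)_1 = ∂f/∂x = -8*x*y + 3*y*z
At (-2, 2, 2): 44.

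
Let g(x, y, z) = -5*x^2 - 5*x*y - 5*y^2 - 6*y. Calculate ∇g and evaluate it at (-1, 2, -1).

∂g/∂x = -10*x - 5*y
∂g/∂y = -5*x - 10*y - 6
∂g/∂z = 0
∇g = (-10*x - 5*y, -5*x - 10*y - 6, 0)
At (-1, 2, -1): (0, -21, 0).

(0, -21, 0)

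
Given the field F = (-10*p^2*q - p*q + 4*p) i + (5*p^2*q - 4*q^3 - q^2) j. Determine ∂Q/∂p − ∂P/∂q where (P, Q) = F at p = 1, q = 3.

∂F₂/∂p = 10*p*q
∂F₁/∂q = -10*p^2 - p
Scalar curl = 10*p^2 + 10*p*q + p
At (1, 3): 41.

41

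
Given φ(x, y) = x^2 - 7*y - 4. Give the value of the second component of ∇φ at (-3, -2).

-7

(∇φ)_2 = ∂φ/∂y = -7
At (-3, -2): -7.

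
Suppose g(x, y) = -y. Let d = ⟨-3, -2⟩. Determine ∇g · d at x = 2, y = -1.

∂g/∂x = 0
∂g/∂y = -1
∇g at (2, -1) = (0, -1)
∇g · d = (0)(-3) + (-1)(-2) = 2

2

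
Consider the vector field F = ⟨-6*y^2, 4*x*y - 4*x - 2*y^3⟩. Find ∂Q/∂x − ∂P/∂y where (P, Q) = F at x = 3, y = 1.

∂F₂/∂x = 4*y - 4
∂F₁/∂y = -12*y
Scalar curl = 16*y - 4
At (3, 1): 12.

12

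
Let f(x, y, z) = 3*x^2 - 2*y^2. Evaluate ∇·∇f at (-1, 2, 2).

∂²f/∂x² = 6
∂²f/∂y² = -4
∂²f/∂z² = 0
∇²f = 2
At (-1, 2, 2): 2.

2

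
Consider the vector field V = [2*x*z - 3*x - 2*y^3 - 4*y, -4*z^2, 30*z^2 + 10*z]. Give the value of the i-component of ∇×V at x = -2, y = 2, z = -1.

(∇×V)_1 = ∂V₃/∂y − ∂V₂/∂z
= 0 − (-8*z)
= 8*z
At (-2, 2, -1): -8.

-8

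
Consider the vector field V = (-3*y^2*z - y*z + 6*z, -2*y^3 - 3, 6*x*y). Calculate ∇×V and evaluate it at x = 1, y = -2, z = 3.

(∇×V)₁ = ∂V₃/∂y − ∂V₂/∂z = 6*x
(∇×V)₂ = ∂V₁/∂z − ∂V₃/∂x = -3*y^2 - 7*y + 6
(∇×V)₃ = ∂V₂/∂x − ∂V₁/∂y = 6*y*z + z
∇×V = (6*x, -3*y^2 - 7*y + 6, 6*y*z + z)
At (1, -2, 3): (6, 8, -33).

(6, 8, -33)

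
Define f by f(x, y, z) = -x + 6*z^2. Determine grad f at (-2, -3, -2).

∂f/∂x = -1
∂f/∂y = 0
∂f/∂z = 12*z
∇f = (-1, 0, 12*z)
At (-2, -3, -2): (-1, 0, -24).

(-1, 0, -24)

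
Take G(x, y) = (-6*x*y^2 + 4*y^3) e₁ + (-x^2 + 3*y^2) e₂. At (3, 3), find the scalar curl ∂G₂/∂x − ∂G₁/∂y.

∂G₂/∂x = -2*x
∂G₁/∂y = -12*x*y + 12*y^2
Scalar curl = 12*x*y - 2*x - 12*y^2
At (3, 3): -6.

-6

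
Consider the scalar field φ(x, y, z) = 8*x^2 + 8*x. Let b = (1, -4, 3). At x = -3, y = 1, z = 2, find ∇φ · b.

∂φ/∂x = 16*x + 8
∂φ/∂y = 0
∂φ/∂z = 0
∇φ at (-3, 1, 2) = (-40, 0, 0)
∇φ · b = (-40)(1) + (0)(-4) + (0)(3) = -40

-40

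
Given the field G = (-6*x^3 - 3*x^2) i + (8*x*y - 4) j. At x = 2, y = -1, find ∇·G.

-68

∂G₁/∂x = -18*x^2 - 6*x
∂G₂/∂y = 8*x
∇·G = -18*x^2 + 2*x
At (2, -1): -68.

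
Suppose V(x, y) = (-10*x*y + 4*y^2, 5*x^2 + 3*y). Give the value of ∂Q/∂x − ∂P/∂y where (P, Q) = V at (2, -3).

∂V₂/∂x = 10*x
∂V₁/∂y = -10*x + 8*y
Scalar curl = 20*x - 8*y
At (2, -3): 64.

64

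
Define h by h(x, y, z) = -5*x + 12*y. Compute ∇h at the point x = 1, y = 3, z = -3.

∂h/∂x = -5
∂h/∂y = 12
∂h/∂z = 0
∇h = (-5, 12, 0)
At (1, 3, -3): (-5, 12, 0).

(-5, 12, 0)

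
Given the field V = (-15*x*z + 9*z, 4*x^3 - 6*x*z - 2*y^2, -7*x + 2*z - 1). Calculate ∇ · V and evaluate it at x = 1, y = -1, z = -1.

21

∂V₁/∂x = -15*z
∂V₂/∂y = -4*y
∂V₃/∂z = 2
∇·V = -4*y - 15*z + 2
At (1, -1, -1): 21.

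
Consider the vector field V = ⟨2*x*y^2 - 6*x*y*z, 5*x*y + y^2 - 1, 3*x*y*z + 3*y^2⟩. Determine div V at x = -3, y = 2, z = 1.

∂V₁/∂x = 2*y^2 - 6*y*z
∂V₂/∂y = 5*x + 2*y
∂V₃/∂z = 3*x*y
∇·V = 3*x*y + 5*x + 2*y^2 - 6*y*z + 2*y
At (-3, 2, 1): -33.

-33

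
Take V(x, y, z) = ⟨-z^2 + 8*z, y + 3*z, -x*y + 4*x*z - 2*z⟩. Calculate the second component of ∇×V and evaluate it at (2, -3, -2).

(∇×V)_2 = ∂V₁/∂z − ∂V₃/∂x
= -2*z + 8 − (-y + 4*z)
= y - 6*z + 8
At (2, -3, -2): 17.

17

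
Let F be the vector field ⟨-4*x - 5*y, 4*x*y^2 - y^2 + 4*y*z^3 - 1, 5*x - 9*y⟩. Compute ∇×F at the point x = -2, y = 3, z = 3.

(∇×F)₁ = ∂F₃/∂y − ∂F₂/∂z = -12*y*z^2 - 9
(∇×F)₂ = ∂F₁/∂z − ∂F₃/∂x = -5
(∇×F)₃ = ∂F₂/∂x − ∂F₁/∂y = 4*y^2 + 5
∇×F = (-12*y*z^2 - 9, -5, 4*y^2 + 5)
At (-2, 3, 3): (-333, -5, 41).

(-333, -5, 41)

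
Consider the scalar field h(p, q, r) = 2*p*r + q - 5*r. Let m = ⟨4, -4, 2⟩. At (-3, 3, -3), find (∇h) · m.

-50

∂h/∂p = 2*r
∂h/∂q = 1
∂h/∂r = 2*p - 5
∇h at (-3, 3, -3) = (-6, 1, -11)
∇h · m = (-6)(4) + (1)(-4) + (-11)(2) = -50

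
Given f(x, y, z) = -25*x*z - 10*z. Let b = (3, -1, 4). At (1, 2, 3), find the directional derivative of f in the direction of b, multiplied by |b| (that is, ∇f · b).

∂f/∂x = -25*z
∂f/∂y = 0
∂f/∂z = -25*x - 10
∇f at (1, 2, 3) = (-75, 0, -35)
∇f · b = (-75)(3) + (0)(-1) + (-35)(4) = -365

-365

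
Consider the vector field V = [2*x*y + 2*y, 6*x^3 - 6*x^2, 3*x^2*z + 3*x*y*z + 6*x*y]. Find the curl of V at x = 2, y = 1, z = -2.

(0, 24, 42)

(∇×V)₁ = ∂V₃/∂y − ∂V₂/∂z = 3*x*z + 6*x
(∇×V)₂ = ∂V₁/∂z − ∂V₃/∂x = -6*x*z - 3*y*z - 6*y
(∇×V)₃ = ∂V₂/∂x − ∂V₁/∂y = 18*x^2 - 14*x - 2
∇×V = (3*x*z + 6*x, -6*x*z - 3*y*z - 6*y, 18*x^2 - 14*x - 2)
At (2, 1, -2): (0, 24, 42).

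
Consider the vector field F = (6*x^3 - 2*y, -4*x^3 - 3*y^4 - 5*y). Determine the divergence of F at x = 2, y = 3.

-257

∂F₁/∂x = 18*x^2
∂F₂/∂y = -12*y^3 - 5
∇·F = 18*x^2 - 12*y^3 - 5
At (2, 3): -257.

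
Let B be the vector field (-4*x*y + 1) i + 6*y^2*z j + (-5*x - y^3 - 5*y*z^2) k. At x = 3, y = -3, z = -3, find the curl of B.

(-126, 5, 12)

(∇×B)₁ = ∂B₃/∂y − ∂B₂/∂z = -9*y^2 - 5*z^2
(∇×B)₂ = ∂B₁/∂z − ∂B₃/∂x = 5
(∇×B)₃ = ∂B₂/∂x − ∂B₁/∂y = 4*x
∇×B = (-9*y^2 - 5*z^2, 5, 4*x)
At (3, -3, -3): (-126, 5, 12).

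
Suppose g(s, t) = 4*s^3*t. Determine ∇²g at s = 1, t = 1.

24

∂²g/∂s² = 24*s*t
∂²g/∂t² = 0
∇²g = 24*s*t
At (1, 1): 24.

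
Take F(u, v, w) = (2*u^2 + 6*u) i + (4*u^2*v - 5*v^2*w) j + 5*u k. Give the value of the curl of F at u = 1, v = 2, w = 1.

(∇×F)₁ = ∂F₃/∂v − ∂F₂/∂w = 5*v^2
(∇×F)₂ = ∂F₁/∂w − ∂F₃/∂u = -5
(∇×F)₃ = ∂F₂/∂u − ∂F₁/∂v = 8*u*v
∇×F = (5*v^2, -5, 8*u*v)
At (1, 2, 1): (20, -5, 16).

(20, -5, 16)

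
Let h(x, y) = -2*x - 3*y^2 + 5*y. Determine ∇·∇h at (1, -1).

∂²h/∂x² = 0
∂²h/∂y² = -6
∇²h = -6
At (1, -1): -6.

-6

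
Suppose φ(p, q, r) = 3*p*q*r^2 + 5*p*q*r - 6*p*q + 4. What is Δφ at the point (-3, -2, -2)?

∂²φ/∂p² = 0
∂²φ/∂q² = 0
∂²φ/∂r² = 6*p*q
∇²φ = 6*p*q
At (-3, -2, -2): 36.

36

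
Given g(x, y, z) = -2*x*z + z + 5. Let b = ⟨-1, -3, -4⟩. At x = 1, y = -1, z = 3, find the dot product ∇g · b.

10

∂g/∂x = -2*z
∂g/∂y = 0
∂g/∂z = -2*x + 1
∇g at (1, -1, 3) = (-6, 0, -1)
∇g · b = (-6)(-1) + (0)(-3) + (-1)(-4) = 10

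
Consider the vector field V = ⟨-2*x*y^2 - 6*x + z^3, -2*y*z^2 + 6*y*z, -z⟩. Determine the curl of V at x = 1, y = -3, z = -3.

(∇×V)₁ = ∂V₃/∂y − ∂V₂/∂z = 4*y*z - 6*y
(∇×V)₂ = ∂V₁/∂z − ∂V₃/∂x = 3*z^2
(∇×V)₃ = ∂V₂/∂x − ∂V₁/∂y = 4*x*y
∇×V = (4*y*z - 6*y, 3*z^2, 4*x*y)
At (1, -3, -3): (54, 27, -12).

(54, 27, -12)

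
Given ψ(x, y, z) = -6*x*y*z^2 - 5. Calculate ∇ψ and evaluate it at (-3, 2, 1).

(-12, 18, 72)

∂ψ/∂x = -6*y*z^2
∂ψ/∂y = -6*x*z^2
∂ψ/∂z = -12*x*y*z
∇ψ = (-6*y*z^2, -6*x*z^2, -12*x*y*z)
At (-3, 2, 1): (-12, 18, 72).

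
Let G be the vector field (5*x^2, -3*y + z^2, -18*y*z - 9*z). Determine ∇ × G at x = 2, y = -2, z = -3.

(60, 0, 0)

(∇×G)₁ = ∂G₃/∂y − ∂G₂/∂z = -20*z
(∇×G)₂ = ∂G₁/∂z − ∂G₃/∂x = 0
(∇×G)₃ = ∂G₂/∂x − ∂G₁/∂y = 0
∇×G = (-20*z, 0, 0)
At (2, -2, -3): (60, 0, 0).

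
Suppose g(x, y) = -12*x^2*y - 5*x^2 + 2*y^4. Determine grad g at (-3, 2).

∂g/∂x = -24*x*y - 10*x
∂g/∂y = -12*x^2 + 8*y^3
∇g = (-24*x*y - 10*x, -12*x^2 + 8*y^3)
At (-3, 2): (174, -44).

(174, -44)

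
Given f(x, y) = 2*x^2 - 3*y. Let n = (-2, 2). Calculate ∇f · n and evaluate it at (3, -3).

-30

∂f/∂x = 4*x
∂f/∂y = -3
∇f at (3, -3) = (12, -3)
∇f · n = (12)(-2) + (-3)(2) = -30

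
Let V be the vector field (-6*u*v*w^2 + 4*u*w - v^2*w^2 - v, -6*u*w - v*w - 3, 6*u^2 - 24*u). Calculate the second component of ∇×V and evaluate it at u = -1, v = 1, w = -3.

2

(∇×V)_2 = ∂V₁/∂w − ∂V₃/∂u
= -12*u*v*w + 4*u - 2*v^2*w − (12*u - 24)
= -12*u*v*w - 8*u - 2*v^2*w + 24
At (-1, 1, -3): 2.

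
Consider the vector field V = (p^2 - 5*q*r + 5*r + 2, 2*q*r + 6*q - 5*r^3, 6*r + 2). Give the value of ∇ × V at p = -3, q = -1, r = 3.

(137, 10, 15)

(∇×V)₁ = ∂V₃/∂q − ∂V₂/∂r = -2*q + 15*r^2
(∇×V)₂ = ∂V₁/∂r − ∂V₃/∂p = -5*q + 5
(∇×V)₃ = ∂V₂/∂p − ∂V₁/∂q = 5*r
∇×V = (-2*q + 15*r^2, -5*q + 5, 5*r)
At (-3, -1, 3): (137, 10, 15).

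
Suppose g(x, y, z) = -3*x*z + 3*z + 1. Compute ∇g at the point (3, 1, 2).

∂g/∂x = -3*z
∂g/∂y = 0
∂g/∂z = -3*x + 3
∇g = (-3*z, 0, -3*x + 3)
At (3, 1, 2): (-6, 0, -6).

(-6, 0, -6)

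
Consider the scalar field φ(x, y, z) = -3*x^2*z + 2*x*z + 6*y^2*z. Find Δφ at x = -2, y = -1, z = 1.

6

∂²φ/∂x² = -6*z
∂²φ/∂y² = 12*z
∂²φ/∂z² = 0
∇²φ = 6*z
At (-2, -1, 1): 6.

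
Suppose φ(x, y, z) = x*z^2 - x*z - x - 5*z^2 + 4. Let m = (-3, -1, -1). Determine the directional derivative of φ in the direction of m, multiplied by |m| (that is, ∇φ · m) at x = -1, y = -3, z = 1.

∂φ/∂x = z^2 - z - 1
∂φ/∂y = 0
∂φ/∂z = 2*x*z - x - 10*z
∇φ at (-1, -3, 1) = (-1, 0, -11)
∇φ · m = (-1)(-3) + (0)(-1) + (-11)(-1) = 14

14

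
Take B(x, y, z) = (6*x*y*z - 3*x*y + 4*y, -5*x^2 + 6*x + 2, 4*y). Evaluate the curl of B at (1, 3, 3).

(∇×B)₁ = ∂B₃/∂y − ∂B₂/∂z = 4
(∇×B)₂ = ∂B₁/∂z − ∂B₃/∂x = 6*x*y
(∇×B)₃ = ∂B₂/∂x − ∂B₁/∂y = -6*x*z - 7*x + 2
∇×B = (4, 6*x*y, -6*x*z - 7*x + 2)
At (1, 3, 3): (4, 18, -23).

(4, 18, -23)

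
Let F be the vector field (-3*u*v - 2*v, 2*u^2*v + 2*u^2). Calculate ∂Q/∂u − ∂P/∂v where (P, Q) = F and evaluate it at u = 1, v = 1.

∂F₂/∂u = 4*u*v + 4*u
∂F₁/∂v = -3*u - 2
Scalar curl = 4*u*v + 7*u + 2
At (1, 1): 13.

13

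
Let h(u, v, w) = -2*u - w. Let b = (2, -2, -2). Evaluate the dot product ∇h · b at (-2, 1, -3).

-2

∂h/∂u = -2
∂h/∂v = 0
∂h/∂w = -1
∇h at (-2, 1, -3) = (-2, 0, -1)
∇h · b = (-2)(2) + (0)(-2) + (-1)(-2) = -2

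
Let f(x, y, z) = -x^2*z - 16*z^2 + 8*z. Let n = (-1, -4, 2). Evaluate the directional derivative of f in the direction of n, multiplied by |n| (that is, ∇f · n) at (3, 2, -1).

∂f/∂x = -2*x*z
∂f/∂y = 0
∂f/∂z = -x^2 - 32*z + 8
∇f at (3, 2, -1) = (6, 0, 31)
∇f · n = (6)(-1) + (0)(-4) + (31)(2) = 56

56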